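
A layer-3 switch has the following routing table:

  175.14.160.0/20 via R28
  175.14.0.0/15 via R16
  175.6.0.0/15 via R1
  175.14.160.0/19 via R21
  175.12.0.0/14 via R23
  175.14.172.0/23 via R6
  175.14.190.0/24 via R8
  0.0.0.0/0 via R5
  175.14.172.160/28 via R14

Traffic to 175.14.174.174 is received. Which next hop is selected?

Routes whose prefix contains 175.14.174.174:
  0.0.0.0/0 (default, matches everything) -> R5
  175.12.0.0/14 (175.12.0.0 - 175.15.255.255) -> R23
  175.14.0.0/15 (175.14.0.0 - 175.15.255.255) -> R16
  175.14.160.0/19 (175.14.160.0 - 175.14.191.255) -> R21
  175.14.160.0/20 (175.14.160.0 - 175.14.175.255) -> R28
More-specific entries that do NOT match:
  175.14.172.160/28 (175.14.172.160 - 175.14.172.175) does not contain 175.14.174.174
  175.14.190.0/24 (175.14.190.0 - 175.14.190.255) does not contain 175.14.174.174
  175.14.172.0/23 (175.14.172.0 - 175.14.173.255) does not contain 175.14.174.174
Longest matching prefix is /20 -> next hop R28.

R28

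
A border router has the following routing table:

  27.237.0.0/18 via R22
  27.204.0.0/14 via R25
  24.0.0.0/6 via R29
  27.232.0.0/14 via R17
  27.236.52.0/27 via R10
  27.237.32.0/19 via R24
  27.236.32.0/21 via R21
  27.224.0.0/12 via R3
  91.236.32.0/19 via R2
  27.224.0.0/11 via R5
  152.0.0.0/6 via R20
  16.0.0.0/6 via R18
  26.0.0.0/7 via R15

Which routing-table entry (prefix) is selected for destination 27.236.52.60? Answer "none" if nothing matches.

27.224.0.0/12

Entries matching 27.236.52.60:
  24.0.0.0/6 (24.0.0.0 - 27.255.255.255)
  26.0.0.0/7 (26.0.0.0 - 27.255.255.255)
  27.224.0.0/11 (27.224.0.0 - 27.255.255.255)
  27.224.0.0/12 (27.224.0.0 - 27.239.255.255)
Most specific is 27.224.0.0/12.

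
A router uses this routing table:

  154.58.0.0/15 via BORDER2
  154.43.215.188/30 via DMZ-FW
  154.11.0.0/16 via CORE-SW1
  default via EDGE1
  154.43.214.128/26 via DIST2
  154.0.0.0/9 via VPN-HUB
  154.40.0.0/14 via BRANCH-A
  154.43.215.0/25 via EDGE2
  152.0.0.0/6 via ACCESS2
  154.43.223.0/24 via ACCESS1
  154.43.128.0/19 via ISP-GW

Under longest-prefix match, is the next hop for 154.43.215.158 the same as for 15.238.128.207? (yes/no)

154.43.215.158: longest match 154.40.0.0/14 -> BRANCH-A
15.238.128.207: longest match 0.0.0.0/0 -> EDGE1

no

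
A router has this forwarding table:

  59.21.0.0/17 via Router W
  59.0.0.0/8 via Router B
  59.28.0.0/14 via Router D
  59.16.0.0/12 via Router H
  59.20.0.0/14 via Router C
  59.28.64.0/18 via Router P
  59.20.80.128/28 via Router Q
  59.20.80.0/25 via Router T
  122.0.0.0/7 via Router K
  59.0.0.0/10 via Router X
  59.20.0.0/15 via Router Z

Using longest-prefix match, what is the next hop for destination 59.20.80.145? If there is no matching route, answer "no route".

Router Z

Routes whose prefix contains 59.20.80.145:
  59.0.0.0/8 (59.0.0.0 - 59.255.255.255) -> Router B
  59.0.0.0/10 (59.0.0.0 - 59.63.255.255) -> Router X
  59.16.0.0/12 (59.16.0.0 - 59.31.255.255) -> Router H
  59.20.0.0/14 (59.20.0.0 - 59.23.255.255) -> Router C
  59.20.0.0/15 (59.20.0.0 - 59.21.255.255) -> Router Z
More-specific entries that do NOT match:
  59.20.80.128/28 (59.20.80.128 - 59.20.80.143) does not contain 59.20.80.145
  59.20.80.0/25 (59.20.80.0 - 59.20.80.127) does not contain 59.20.80.145
  59.28.64.0/18 (59.28.64.0 - 59.28.127.255) does not contain 59.20.80.145
  59.21.0.0/17 (59.21.0.0 - 59.21.127.255) does not contain 59.20.80.145
Longest matching prefix is /15 -> next hop Router Z.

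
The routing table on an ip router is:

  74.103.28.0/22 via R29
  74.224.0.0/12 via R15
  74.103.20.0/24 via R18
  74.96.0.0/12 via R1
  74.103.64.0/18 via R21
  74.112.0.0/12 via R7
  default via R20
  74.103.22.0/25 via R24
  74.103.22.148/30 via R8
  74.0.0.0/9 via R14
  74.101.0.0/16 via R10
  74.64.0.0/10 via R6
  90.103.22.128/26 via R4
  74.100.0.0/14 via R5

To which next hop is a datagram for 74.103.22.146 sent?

R5

Routes whose prefix contains 74.103.22.146:
  0.0.0.0/0 (default, matches everything) -> R20
  74.0.0.0/9 (74.0.0.0 - 74.127.255.255) -> R14
  74.64.0.0/10 (74.64.0.0 - 74.127.255.255) -> R6
  74.96.0.0/12 (74.96.0.0 - 74.111.255.255) -> R1
  74.100.0.0/14 (74.100.0.0 - 74.103.255.255) -> R5
More-specific entries that do NOT match:
  74.103.22.148/30 (74.103.22.148 - 74.103.22.151) does not contain 74.103.22.146
  90.103.22.128/26 (90.103.22.128 - 90.103.22.191) does not contain 74.103.22.146
  74.103.22.0/25 (74.103.22.0 - 74.103.22.127) does not contain 74.103.22.146
  74.103.20.0/24 (74.103.20.0 - 74.103.20.255) does not contain 74.103.22.146
  74.103.28.0/22 (74.103.28.0 - 74.103.31.255) does not contain 74.103.22.146
  74.103.64.0/18 (74.103.64.0 - 74.103.127.255) does not contain 74.103.22.146
  74.101.0.0/16 (74.101.0.0 - 74.101.255.255) does not contain 74.103.22.146
Longest matching prefix is /14 -> next hop R5.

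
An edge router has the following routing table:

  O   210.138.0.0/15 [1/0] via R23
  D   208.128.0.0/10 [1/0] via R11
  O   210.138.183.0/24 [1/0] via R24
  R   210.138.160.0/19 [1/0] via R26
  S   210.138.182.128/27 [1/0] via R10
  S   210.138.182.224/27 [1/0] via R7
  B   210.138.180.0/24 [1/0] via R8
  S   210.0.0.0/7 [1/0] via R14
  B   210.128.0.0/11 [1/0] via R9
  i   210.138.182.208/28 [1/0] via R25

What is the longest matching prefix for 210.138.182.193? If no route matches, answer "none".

Entries matching 210.138.182.193:
  210.0.0.0/7 (210.0.0.0 - 211.255.255.255)
  210.128.0.0/11 (210.128.0.0 - 210.159.255.255)
  210.138.0.0/15 (210.138.0.0 - 210.139.255.255)
  210.138.160.0/19 (210.138.160.0 - 210.138.191.255)
Most specific is 210.138.160.0/19.

210.138.160.0/19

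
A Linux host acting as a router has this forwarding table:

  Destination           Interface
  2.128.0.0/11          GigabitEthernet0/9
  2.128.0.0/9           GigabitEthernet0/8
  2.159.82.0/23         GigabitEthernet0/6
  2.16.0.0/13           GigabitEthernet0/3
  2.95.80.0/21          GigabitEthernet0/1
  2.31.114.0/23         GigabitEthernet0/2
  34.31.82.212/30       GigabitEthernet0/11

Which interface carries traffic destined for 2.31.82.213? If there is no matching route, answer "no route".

no route

No entry's prefix contains 2.31.82.213; there is no default route.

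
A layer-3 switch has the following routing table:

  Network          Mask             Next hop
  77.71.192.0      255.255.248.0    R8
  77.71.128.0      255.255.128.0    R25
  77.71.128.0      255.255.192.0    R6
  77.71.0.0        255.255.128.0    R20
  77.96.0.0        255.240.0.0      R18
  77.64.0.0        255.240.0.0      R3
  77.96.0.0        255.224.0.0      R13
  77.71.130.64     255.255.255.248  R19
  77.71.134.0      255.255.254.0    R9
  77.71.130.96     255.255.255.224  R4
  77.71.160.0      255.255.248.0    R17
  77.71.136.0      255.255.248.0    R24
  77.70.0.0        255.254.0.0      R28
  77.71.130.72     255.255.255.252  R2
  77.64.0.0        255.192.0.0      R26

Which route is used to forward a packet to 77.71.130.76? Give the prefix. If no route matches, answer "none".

Entries matching 77.71.130.76:
  77.64.0.0/10 (77.64.0.0 - 77.127.255.255)
  77.64.0.0/12 (77.64.0.0 - 77.79.255.255)
  77.70.0.0/15 (77.70.0.0 - 77.71.255.255)
  77.71.128.0/17 (77.71.128.0 - 77.71.255.255)
  77.71.128.0/18 (77.71.128.0 - 77.71.191.255)
Most specific is 77.71.128.0/18.

77.71.128.0/18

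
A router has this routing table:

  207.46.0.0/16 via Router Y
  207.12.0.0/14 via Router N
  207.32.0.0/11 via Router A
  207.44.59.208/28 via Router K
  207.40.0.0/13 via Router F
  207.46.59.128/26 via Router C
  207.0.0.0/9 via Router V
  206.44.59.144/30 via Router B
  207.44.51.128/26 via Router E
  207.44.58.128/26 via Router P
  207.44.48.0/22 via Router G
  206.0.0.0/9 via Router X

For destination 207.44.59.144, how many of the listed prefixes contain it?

Prefixes containing 207.44.59.144:
  207.0.0.0/9 (207.0.0.0 - 207.127.255.255)
  207.32.0.0/11 (207.32.0.0 - 207.63.255.255)
  207.40.0.0/13 (207.40.0.0 - 207.47.255.255)
Total matching entries: 3.

3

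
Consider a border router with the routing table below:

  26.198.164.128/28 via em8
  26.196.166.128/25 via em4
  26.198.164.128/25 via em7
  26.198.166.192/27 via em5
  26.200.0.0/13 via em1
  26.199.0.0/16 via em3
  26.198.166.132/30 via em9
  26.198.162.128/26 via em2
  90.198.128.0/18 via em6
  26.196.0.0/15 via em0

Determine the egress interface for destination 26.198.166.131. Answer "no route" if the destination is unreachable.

No entry's prefix contains 26.198.166.131; there is no default route.

no route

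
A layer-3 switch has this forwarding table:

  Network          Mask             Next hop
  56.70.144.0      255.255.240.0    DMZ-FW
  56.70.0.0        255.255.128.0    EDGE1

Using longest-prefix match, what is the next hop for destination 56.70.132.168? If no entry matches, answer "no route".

No entry's prefix contains 56.70.132.168; there is no default route.

no route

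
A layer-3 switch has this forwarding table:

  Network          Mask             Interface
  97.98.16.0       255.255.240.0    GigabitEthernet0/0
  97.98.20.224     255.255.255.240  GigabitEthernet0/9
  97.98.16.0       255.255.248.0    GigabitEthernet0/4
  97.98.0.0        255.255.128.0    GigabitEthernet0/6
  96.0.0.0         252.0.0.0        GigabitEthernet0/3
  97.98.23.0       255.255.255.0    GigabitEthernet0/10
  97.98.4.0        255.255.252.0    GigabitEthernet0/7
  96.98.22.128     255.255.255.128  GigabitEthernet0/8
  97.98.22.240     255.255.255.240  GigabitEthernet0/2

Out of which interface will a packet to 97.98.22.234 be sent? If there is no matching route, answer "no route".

GigabitEthernet0/4

Routes whose prefix contains 97.98.22.234:
  96.0.0.0/6 (96.0.0.0 - 99.255.255.255) -> GigabitEthernet0/3
  97.98.0.0/17 (97.98.0.0 - 97.98.127.255) -> GigabitEthernet0/6
  97.98.16.0/20 (97.98.16.0 - 97.98.31.255) -> GigabitEthernet0/0
  97.98.16.0/21 (97.98.16.0 - 97.98.23.255) -> GigabitEthernet0/4
More-specific entries that do NOT match:
  97.98.20.224/28 (97.98.20.224 - 97.98.20.239) does not contain 97.98.22.234
  97.98.22.240/28 (97.98.22.240 - 97.98.22.255) does not contain 97.98.22.234
  96.98.22.128/25 (96.98.22.128 - 96.98.22.255) does not contain 97.98.22.234
  97.98.23.0/24 (97.98.23.0 - 97.98.23.255) does not contain 97.98.22.234
  97.98.4.0/22 (97.98.4.0 - 97.98.7.255) does not contain 97.98.22.234
Longest matching prefix is /21 -> interface GigabitEthernet0/4.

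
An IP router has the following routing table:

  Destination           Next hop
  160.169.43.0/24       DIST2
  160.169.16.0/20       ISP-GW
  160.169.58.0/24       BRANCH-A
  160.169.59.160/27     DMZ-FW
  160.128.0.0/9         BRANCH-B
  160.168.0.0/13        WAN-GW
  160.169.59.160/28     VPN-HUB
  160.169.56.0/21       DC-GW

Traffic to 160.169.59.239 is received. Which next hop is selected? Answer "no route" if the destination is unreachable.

Routes whose prefix contains 160.169.59.239:
  160.128.0.0/9 (160.128.0.0 - 160.255.255.255) -> BRANCH-B
  160.168.0.0/13 (160.168.0.0 - 160.175.255.255) -> WAN-GW
  160.169.56.0/21 (160.169.56.0 - 160.169.63.255) -> DC-GW
More-specific entries that do NOT match:
  160.169.59.160/28 (160.169.59.160 - 160.169.59.175) does not contain 160.169.59.239
  160.169.59.160/27 (160.169.59.160 - 160.169.59.191) does not contain 160.169.59.239
  160.169.43.0/24 (160.169.43.0 - 160.169.43.255) does not contain 160.169.59.239
  160.169.58.0/24 (160.169.58.0 - 160.169.58.255) does not contain 160.169.59.239
Longest matching prefix is /21 -> next hop DC-GW.

DC-GW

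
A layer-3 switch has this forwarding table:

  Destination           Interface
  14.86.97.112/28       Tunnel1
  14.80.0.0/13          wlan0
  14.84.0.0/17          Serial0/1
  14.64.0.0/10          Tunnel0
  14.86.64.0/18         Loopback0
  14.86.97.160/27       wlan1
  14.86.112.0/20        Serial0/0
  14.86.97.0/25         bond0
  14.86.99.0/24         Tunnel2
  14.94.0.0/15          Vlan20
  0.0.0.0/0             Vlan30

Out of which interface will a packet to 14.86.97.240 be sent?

Loopback0

Routes whose prefix contains 14.86.97.240:
  0.0.0.0/0 (default, matches everything) -> Vlan30
  14.64.0.0/10 (14.64.0.0 - 14.127.255.255) -> Tunnel0
  14.80.0.0/13 (14.80.0.0 - 14.87.255.255) -> wlan0
  14.86.64.0/18 (14.86.64.0 - 14.86.127.255) -> Loopback0
More-specific entries that do NOT match:
  14.86.97.112/28 (14.86.97.112 - 14.86.97.127) does not contain 14.86.97.240
  14.86.97.160/27 (14.86.97.160 - 14.86.97.191) does not contain 14.86.97.240
  14.86.97.0/25 (14.86.97.0 - 14.86.97.127) does not contain 14.86.97.240
  14.86.99.0/24 (14.86.99.0 - 14.86.99.255) does not contain 14.86.97.240
  14.86.112.0/20 (14.86.112.0 - 14.86.127.255) does not contain 14.86.97.240
Longest matching prefix is /18 -> interface Loopback0.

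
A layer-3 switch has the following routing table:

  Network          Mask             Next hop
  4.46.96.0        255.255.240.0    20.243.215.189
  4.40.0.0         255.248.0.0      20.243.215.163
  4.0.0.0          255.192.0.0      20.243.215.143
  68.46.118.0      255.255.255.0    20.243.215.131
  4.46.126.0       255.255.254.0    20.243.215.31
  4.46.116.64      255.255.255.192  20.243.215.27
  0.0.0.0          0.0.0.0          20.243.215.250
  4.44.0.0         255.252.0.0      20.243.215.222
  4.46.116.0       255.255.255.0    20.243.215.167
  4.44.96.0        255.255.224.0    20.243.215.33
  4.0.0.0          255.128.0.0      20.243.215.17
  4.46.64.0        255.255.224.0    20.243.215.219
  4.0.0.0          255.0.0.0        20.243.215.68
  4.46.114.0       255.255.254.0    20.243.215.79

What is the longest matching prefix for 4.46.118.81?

4.44.0.0/14

Entries matching 4.46.118.81:
  0.0.0.0/0 (default, matches everything)
  4.0.0.0/8 (4.0.0.0 - 4.255.255.255)
  4.0.0.0/9 (4.0.0.0 - 4.127.255.255)
  4.0.0.0/10 (4.0.0.0 - 4.63.255.255)
  4.40.0.0/13 (4.40.0.0 - 4.47.255.255)
  4.44.0.0/14 (4.44.0.0 - 4.47.255.255)
Most specific is 4.44.0.0/14.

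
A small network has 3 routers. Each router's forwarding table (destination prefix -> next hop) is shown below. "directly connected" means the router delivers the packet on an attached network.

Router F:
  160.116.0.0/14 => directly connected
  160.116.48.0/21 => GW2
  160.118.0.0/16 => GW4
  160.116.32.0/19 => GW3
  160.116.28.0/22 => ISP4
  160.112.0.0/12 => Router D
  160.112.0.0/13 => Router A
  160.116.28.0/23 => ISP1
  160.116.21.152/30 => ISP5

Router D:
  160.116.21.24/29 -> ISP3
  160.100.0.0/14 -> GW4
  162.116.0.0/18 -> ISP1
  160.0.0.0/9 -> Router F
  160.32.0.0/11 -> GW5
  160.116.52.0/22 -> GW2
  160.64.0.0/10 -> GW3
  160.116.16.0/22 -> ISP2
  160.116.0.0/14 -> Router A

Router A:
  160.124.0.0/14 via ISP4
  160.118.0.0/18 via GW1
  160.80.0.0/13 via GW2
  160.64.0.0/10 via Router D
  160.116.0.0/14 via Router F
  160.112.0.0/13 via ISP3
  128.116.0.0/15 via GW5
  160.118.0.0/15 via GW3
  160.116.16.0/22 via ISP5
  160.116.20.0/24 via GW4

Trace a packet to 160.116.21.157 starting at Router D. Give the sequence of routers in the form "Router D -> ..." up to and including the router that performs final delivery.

At Router D: longest match for 160.116.21.157 is 160.116.0.0/14 -> Router A
At Router A: longest match for 160.116.21.157 is 160.116.0.0/14 -> Router F
At Router F: longest match for 160.116.21.157 is 160.116.0.0/14 -> directly connected

Router D -> Router A -> Router F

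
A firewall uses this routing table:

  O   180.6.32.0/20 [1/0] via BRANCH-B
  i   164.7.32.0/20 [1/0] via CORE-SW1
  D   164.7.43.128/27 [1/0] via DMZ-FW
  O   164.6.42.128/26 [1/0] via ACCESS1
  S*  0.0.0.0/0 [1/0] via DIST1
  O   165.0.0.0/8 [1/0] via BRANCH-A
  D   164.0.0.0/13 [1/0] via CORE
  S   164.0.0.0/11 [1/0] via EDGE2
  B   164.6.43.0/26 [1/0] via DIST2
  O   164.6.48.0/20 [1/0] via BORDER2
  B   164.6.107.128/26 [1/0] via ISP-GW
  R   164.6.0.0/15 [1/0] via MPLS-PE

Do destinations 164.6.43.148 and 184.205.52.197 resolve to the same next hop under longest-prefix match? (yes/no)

no

164.6.43.148: longest match 164.6.0.0/15 -> MPLS-PE
184.205.52.197: longest match 0.0.0.0/0 -> DIST1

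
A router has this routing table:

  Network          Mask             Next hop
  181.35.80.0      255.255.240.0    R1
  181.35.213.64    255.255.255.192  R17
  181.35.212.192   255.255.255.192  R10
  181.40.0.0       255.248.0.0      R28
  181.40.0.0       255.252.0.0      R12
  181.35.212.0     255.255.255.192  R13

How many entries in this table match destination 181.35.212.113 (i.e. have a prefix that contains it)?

0

No listed prefix contains 181.35.212.113.
Total matching entries: 0.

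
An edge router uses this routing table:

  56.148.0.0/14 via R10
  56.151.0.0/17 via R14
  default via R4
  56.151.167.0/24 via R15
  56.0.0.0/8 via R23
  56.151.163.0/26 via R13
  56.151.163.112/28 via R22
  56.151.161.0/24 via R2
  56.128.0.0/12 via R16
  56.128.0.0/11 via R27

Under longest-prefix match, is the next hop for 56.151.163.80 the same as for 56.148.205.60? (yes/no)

yes

56.151.163.80: longest match 56.148.0.0/14 -> R10
56.148.205.60: longest match 56.148.0.0/14 -> R10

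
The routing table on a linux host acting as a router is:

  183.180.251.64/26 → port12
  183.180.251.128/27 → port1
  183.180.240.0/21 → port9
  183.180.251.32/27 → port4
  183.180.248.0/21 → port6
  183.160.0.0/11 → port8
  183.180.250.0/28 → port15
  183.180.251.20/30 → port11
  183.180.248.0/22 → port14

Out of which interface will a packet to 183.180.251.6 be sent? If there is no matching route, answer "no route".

Routes whose prefix contains 183.180.251.6:
  183.160.0.0/11 (183.160.0.0 - 183.191.255.255) -> port8
  183.180.248.0/21 (183.180.248.0 - 183.180.255.255) -> port6
  183.180.248.0/22 (183.180.248.0 - 183.180.251.255) -> port14
More-specific entries that do NOT match:
  183.180.251.20/30 (183.180.251.20 - 183.180.251.23) does not contain 183.180.251.6
  183.180.250.0/28 (183.180.250.0 - 183.180.250.15) does not contain 183.180.251.6
  183.180.251.128/27 (183.180.251.128 - 183.180.251.159) does not contain 183.180.251.6
  183.180.251.32/27 (183.180.251.32 - 183.180.251.63) does not contain 183.180.251.6
  183.180.251.64/26 (183.180.251.64 - 183.180.251.127) does not contain 183.180.251.6
Longest matching prefix is /22 -> interface port14.

port14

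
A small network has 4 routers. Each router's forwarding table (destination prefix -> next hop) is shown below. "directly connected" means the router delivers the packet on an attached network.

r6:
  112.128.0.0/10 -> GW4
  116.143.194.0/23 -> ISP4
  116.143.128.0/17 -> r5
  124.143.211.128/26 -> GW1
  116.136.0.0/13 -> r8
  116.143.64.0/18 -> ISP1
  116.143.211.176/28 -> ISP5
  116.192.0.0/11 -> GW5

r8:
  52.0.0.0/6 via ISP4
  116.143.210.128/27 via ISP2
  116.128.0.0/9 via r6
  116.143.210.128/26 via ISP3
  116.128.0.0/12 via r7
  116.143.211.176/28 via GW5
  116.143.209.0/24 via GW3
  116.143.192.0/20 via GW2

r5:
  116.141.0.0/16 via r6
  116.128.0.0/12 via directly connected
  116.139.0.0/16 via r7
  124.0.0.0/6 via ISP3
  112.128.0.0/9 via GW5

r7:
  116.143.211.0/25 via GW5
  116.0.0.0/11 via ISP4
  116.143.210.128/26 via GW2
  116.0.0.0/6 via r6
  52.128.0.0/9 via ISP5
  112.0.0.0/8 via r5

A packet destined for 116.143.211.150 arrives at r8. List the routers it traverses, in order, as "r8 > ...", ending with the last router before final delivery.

r8 > r7 > r6 > r5

At r8: longest match for 116.143.211.150 is 116.128.0.0/12 -> r7
At r7: longest match for 116.143.211.150 is 116.0.0.0/6 -> r6
At r6: longest match for 116.143.211.150 is 116.143.128.0/17 -> r5
At r5: longest match for 116.143.211.150 is 116.128.0.0/12 -> directly connected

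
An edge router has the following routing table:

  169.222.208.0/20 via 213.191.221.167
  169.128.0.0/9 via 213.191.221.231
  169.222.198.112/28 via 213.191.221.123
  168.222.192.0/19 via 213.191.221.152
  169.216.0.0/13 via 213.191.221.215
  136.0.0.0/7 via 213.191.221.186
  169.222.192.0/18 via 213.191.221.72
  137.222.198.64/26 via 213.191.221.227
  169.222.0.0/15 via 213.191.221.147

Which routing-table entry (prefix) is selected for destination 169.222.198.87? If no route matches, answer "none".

Entries matching 169.222.198.87:
  169.128.0.0/9 (169.128.0.0 - 169.255.255.255)
  169.216.0.0/13 (169.216.0.0 - 169.223.255.255)
  169.222.0.0/15 (169.222.0.0 - 169.223.255.255)
  169.222.192.0/18 (169.222.192.0 - 169.222.255.255)
Most specific is 169.222.192.0/18.

169.222.192.0/18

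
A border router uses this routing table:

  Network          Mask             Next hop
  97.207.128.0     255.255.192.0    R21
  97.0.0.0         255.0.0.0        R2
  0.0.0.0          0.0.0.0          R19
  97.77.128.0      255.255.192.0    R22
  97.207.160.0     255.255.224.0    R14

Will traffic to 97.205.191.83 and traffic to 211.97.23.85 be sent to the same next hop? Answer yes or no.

no

97.205.191.83: longest match 97.0.0.0/8 -> R2
211.97.23.85: longest match 0.0.0.0/0 -> R19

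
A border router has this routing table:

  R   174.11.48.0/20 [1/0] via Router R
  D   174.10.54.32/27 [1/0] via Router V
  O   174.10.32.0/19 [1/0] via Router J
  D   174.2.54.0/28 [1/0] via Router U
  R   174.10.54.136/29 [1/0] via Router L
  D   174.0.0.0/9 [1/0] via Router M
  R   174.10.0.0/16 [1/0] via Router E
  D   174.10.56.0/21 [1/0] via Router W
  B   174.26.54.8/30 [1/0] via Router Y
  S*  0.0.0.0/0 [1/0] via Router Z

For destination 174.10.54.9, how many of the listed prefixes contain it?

4

Prefixes containing 174.10.54.9:
  0.0.0.0/0 (default, matches everything)
  174.0.0.0/9 (174.0.0.0 - 174.127.255.255)
  174.10.0.0/16 (174.10.0.0 - 174.10.255.255)
  174.10.32.0/19 (174.10.32.0 - 174.10.63.255)
Total matching entries: 4.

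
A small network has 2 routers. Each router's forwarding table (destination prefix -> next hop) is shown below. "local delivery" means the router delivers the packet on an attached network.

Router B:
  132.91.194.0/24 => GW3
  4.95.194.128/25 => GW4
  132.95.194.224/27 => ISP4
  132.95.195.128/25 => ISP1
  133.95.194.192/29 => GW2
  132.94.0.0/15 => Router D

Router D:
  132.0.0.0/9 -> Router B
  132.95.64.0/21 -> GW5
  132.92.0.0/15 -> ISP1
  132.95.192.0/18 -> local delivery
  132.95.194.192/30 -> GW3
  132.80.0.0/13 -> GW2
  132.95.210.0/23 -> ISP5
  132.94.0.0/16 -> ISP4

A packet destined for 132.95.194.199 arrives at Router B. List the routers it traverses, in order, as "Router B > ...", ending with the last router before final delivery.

Router B > Router D

At Router B: longest match for 132.95.194.199 is 132.94.0.0/15 -> Router D
At Router D: longest match for 132.95.194.199 is 132.95.192.0/18 -> local delivery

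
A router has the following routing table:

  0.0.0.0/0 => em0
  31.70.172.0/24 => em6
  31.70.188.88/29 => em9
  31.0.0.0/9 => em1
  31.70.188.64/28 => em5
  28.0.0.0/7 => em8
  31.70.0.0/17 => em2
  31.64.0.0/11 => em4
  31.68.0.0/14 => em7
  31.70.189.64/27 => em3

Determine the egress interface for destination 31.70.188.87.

Routes whose prefix contains 31.70.188.87:
  0.0.0.0/0 (default, matches everything) -> em0
  31.0.0.0/9 (31.0.0.0 - 31.127.255.255) -> em1
  31.64.0.0/11 (31.64.0.0 - 31.95.255.255) -> em4
  31.68.0.0/14 (31.68.0.0 - 31.71.255.255) -> em7
More-specific entries that do NOT match:
  31.70.188.88/29 (31.70.188.88 - 31.70.188.95) does not contain 31.70.188.87
  31.70.188.64/28 (31.70.188.64 - 31.70.188.79) does not contain 31.70.188.87
  31.70.189.64/27 (31.70.189.64 - 31.70.189.95) does not contain 31.70.188.87
  31.70.172.0/24 (31.70.172.0 - 31.70.172.255) does not contain 31.70.188.87
  31.70.0.0/17 (31.70.0.0 - 31.70.127.255) does not contain 31.70.188.87
Longest matching prefix is /14 -> interface em7.

em7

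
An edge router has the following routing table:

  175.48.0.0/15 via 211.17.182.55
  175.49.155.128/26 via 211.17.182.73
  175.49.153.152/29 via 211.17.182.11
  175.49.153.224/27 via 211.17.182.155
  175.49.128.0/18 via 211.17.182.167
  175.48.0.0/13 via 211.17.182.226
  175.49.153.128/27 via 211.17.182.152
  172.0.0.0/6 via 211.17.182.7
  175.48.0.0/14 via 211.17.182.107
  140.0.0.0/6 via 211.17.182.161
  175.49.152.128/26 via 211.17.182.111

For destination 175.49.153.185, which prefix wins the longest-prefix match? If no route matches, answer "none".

Entries matching 175.49.153.185:
  172.0.0.0/6 (172.0.0.0 - 175.255.255.255)
  175.48.0.0/13 (175.48.0.0 - 175.55.255.255)
  175.48.0.0/14 (175.48.0.0 - 175.51.255.255)
  175.48.0.0/15 (175.48.0.0 - 175.49.255.255)
  175.49.128.0/18 (175.49.128.0 - 175.49.191.255)
Most specific is 175.49.128.0/18.

175.49.128.0/18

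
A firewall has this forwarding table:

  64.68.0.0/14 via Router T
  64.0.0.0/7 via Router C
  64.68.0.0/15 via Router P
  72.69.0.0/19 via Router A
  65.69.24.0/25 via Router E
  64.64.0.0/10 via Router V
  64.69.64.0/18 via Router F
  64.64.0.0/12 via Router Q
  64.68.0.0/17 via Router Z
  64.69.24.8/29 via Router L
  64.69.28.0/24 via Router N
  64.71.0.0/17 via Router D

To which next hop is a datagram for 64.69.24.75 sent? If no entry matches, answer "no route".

Router P

Routes whose prefix contains 64.69.24.75:
  64.0.0.0/7 (64.0.0.0 - 65.255.255.255) -> Router C
  64.64.0.0/10 (64.64.0.0 - 64.127.255.255) -> Router V
  64.64.0.0/12 (64.64.0.0 - 64.79.255.255) -> Router Q
  64.68.0.0/14 (64.68.0.0 - 64.71.255.255) -> Router T
  64.68.0.0/15 (64.68.0.0 - 64.69.255.255) -> Router P
More-specific entries that do NOT match:
  64.69.24.8/29 (64.69.24.8 - 64.69.24.15) does not contain 64.69.24.75
  65.69.24.0/25 (65.69.24.0 - 65.69.24.127) does not contain 64.69.24.75
  64.69.28.0/24 (64.69.28.0 - 64.69.28.255) does not contain 64.69.24.75
  72.69.0.0/19 (72.69.0.0 - 72.69.31.255) does not contain 64.69.24.75
  64.69.64.0/18 (64.69.64.0 - 64.69.127.255) does not contain 64.69.24.75
  64.68.0.0/17 (64.68.0.0 - 64.68.127.255) does not contain 64.69.24.75
  64.71.0.0/17 (64.71.0.0 - 64.71.127.255) does not contain 64.69.24.75
Longest matching prefix is /15 -> next hop Router P.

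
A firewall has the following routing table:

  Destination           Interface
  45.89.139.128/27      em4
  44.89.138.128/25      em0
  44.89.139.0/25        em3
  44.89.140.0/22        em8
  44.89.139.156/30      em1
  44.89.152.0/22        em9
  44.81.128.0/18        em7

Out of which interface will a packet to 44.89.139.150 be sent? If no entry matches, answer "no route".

No entry's prefix contains 44.89.139.150; there is no default route.

no route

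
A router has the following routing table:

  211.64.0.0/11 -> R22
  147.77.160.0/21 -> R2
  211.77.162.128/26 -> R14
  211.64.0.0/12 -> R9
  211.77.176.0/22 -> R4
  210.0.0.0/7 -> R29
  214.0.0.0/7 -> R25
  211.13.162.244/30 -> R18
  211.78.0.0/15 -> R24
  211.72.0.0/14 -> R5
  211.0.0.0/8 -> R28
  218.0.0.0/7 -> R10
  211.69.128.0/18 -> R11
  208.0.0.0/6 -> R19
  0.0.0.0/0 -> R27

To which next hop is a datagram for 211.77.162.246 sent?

Routes whose prefix contains 211.77.162.246:
  0.0.0.0/0 (default, matches everything) -> R27
  208.0.0.0/6 (208.0.0.0 - 211.255.255.255) -> R19
  210.0.0.0/7 (210.0.0.0 - 211.255.255.255) -> R29
  211.0.0.0/8 (211.0.0.0 - 211.255.255.255) -> R28
  211.64.0.0/11 (211.64.0.0 - 211.95.255.255) -> R22
  211.64.0.0/12 (211.64.0.0 - 211.79.255.255) -> R9
More-specific entries that do NOT match:
  211.13.162.244/30 (211.13.162.244 - 211.13.162.247) does not contain 211.77.162.246
  211.77.162.128/26 (211.77.162.128 - 211.77.162.191) does not contain 211.77.162.246
  211.77.176.0/22 (211.77.176.0 - 211.77.179.255) does not contain 211.77.162.246
  147.77.160.0/21 (147.77.160.0 - 147.77.167.255) does not contain 211.77.162.246
  211.69.128.0/18 (211.69.128.0 - 211.69.191.255) does not contain 211.77.162.246
  211.78.0.0/15 (211.78.0.0 - 211.79.255.255) does not contain 211.77.162.246
  211.72.0.0/14 (211.72.0.0 - 211.75.255.255) does not contain 211.77.162.246
Longest matching prefix is /12 -> next hop R9.

R9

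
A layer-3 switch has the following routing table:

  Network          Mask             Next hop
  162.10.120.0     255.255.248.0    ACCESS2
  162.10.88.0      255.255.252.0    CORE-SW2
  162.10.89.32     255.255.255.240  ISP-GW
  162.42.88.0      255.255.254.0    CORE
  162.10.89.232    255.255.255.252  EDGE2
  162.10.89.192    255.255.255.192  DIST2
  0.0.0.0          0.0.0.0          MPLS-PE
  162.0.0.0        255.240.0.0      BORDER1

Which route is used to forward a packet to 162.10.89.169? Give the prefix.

Entries matching 162.10.89.169:
  0.0.0.0/0 (default, matches everything)
  162.0.0.0/12 (162.0.0.0 - 162.15.255.255)
  162.10.88.0/22 (162.10.88.0 - 162.10.91.255)
Most specific is 162.10.88.0/22.

162.10.88.0/22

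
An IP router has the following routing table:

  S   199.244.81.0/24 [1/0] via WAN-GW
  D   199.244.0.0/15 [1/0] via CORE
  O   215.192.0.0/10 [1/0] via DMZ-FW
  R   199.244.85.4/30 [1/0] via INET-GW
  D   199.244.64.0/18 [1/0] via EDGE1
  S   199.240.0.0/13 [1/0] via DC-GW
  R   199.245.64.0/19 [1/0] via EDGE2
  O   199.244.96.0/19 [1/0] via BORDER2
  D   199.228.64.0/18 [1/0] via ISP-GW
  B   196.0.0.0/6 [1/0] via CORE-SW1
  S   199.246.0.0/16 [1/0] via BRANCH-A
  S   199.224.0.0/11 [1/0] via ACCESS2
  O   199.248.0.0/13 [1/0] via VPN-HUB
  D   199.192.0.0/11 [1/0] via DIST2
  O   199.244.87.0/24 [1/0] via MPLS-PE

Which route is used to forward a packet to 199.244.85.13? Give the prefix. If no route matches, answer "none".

199.244.64.0/18

Entries matching 199.244.85.13:
  196.0.0.0/6 (196.0.0.0 - 199.255.255.255)
  199.224.0.0/11 (199.224.0.0 - 199.255.255.255)
  199.240.0.0/13 (199.240.0.0 - 199.247.255.255)
  199.244.0.0/15 (199.244.0.0 - 199.245.255.255)
  199.244.64.0/18 (199.244.64.0 - 199.244.127.255)
Most specific is 199.244.64.0/18.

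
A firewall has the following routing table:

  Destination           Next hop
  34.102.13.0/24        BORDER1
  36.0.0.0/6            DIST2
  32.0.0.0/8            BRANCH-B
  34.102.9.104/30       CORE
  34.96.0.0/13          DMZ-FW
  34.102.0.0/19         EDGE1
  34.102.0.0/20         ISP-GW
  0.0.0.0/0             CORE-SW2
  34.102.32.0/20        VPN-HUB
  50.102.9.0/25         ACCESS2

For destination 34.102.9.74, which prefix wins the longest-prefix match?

34.102.0.0/20

Entries matching 34.102.9.74:
  0.0.0.0/0 (default, matches everything)
  34.96.0.0/13 (34.96.0.0 - 34.103.255.255)
  34.102.0.0/19 (34.102.0.0 - 34.102.31.255)
  34.102.0.0/20 (34.102.0.0 - 34.102.15.255)
Most specific is 34.102.0.0/20.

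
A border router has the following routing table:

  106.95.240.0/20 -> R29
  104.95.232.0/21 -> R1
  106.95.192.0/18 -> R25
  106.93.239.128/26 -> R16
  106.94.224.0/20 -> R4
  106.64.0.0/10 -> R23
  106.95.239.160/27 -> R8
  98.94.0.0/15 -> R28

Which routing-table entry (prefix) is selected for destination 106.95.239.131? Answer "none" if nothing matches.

Entries matching 106.95.239.131:
  106.64.0.0/10 (106.64.0.0 - 106.127.255.255)
  106.95.192.0/18 (106.95.192.0 - 106.95.255.255)
Most specific is 106.95.192.0/18.

106.95.192.0/18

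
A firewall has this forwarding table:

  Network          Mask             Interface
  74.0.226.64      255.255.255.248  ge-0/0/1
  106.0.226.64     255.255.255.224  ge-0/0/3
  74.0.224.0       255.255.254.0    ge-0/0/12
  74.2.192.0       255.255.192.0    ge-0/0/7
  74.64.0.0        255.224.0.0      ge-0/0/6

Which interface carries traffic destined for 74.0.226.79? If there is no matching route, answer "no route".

no route

No entry's prefix contains 74.0.226.79; there is no default route.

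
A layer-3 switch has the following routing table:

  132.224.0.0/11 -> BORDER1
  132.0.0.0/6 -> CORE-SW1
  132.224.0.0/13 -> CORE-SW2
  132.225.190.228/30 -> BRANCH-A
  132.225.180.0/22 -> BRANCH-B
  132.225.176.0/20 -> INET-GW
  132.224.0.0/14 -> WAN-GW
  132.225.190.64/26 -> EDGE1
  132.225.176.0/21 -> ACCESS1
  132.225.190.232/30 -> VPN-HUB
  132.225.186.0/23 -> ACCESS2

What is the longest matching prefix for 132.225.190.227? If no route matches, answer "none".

132.225.176.0/20

Entries matching 132.225.190.227:
  132.0.0.0/6 (132.0.0.0 - 135.255.255.255)
  132.224.0.0/11 (132.224.0.0 - 132.255.255.255)
  132.224.0.0/13 (132.224.0.0 - 132.231.255.255)
  132.224.0.0/14 (132.224.0.0 - 132.227.255.255)
  132.225.176.0/20 (132.225.176.0 - 132.225.191.255)
Most specific is 132.225.176.0/20.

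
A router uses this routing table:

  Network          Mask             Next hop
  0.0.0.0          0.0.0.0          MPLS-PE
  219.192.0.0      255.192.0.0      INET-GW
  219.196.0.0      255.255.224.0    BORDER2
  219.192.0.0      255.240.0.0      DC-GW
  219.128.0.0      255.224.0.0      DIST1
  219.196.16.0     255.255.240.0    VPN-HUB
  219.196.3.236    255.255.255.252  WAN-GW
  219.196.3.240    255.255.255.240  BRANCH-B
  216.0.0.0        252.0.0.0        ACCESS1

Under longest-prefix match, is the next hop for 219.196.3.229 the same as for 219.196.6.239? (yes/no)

yes

219.196.3.229: longest match 219.196.0.0/19 -> BORDER2
219.196.6.239: longest match 219.196.0.0/19 -> BORDER2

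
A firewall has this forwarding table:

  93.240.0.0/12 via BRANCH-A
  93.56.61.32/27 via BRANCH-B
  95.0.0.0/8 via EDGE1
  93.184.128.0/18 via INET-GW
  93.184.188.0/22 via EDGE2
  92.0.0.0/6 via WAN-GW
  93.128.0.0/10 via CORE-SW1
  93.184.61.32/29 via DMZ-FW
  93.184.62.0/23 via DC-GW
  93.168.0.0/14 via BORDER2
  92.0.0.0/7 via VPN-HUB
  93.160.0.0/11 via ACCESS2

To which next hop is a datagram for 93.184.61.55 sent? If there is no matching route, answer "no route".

Routes whose prefix contains 93.184.61.55:
  92.0.0.0/6 (92.0.0.0 - 95.255.255.255) -> WAN-GW
  92.0.0.0/7 (92.0.0.0 - 93.255.255.255) -> VPN-HUB
  93.128.0.0/10 (93.128.0.0 - 93.191.255.255) -> CORE-SW1
  93.160.0.0/11 (93.160.0.0 - 93.191.255.255) -> ACCESS2
More-specific entries that do NOT match:
  93.184.61.32/29 (93.184.61.32 - 93.184.61.39) does not contain 93.184.61.55
  93.56.61.32/27 (93.56.61.32 - 93.56.61.63) does not contain 93.184.61.55
  93.184.62.0/23 (93.184.62.0 - 93.184.63.255) does not contain 93.184.61.55
  93.184.188.0/22 (93.184.188.0 - 93.184.191.255) does not contain 93.184.61.55
  93.184.128.0/18 (93.184.128.0 - 93.184.191.255) does not contain 93.184.61.55
  93.168.0.0/14 (93.168.0.0 - 93.171.255.255) does not contain 93.184.61.55
  93.240.0.0/12 (93.240.0.0 - 93.255.255.255) does not contain 93.184.61.55
Longest matching prefix is /11 -> next hop ACCESS2.

ACCESS2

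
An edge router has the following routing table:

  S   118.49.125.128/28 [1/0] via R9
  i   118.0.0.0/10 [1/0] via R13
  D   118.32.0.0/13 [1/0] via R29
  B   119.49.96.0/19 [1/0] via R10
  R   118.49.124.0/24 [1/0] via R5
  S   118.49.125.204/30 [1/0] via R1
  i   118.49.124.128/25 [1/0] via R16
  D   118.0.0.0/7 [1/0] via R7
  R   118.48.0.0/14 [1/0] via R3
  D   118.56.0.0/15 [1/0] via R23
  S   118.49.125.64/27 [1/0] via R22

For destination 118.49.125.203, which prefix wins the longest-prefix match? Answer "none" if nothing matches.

Entries matching 118.49.125.203:
  118.0.0.0/7 (118.0.0.0 - 119.255.255.255)
  118.0.0.0/10 (118.0.0.0 - 118.63.255.255)
  118.48.0.0/14 (118.48.0.0 - 118.51.255.255)
Most specific is 118.48.0.0/14.

118.48.0.0/14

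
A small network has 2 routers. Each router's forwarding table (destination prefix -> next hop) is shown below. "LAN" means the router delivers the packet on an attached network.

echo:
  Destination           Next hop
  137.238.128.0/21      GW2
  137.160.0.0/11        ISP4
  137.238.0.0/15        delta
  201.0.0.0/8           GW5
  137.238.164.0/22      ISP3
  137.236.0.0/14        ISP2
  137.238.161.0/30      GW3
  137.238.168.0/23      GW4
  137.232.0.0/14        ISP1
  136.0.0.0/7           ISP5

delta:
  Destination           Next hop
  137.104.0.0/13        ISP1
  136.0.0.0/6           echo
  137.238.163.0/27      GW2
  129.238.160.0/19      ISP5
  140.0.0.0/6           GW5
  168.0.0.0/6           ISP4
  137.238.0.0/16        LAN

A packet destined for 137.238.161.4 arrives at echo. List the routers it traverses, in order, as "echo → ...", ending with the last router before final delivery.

At echo: longest match for 137.238.161.4 is 137.238.0.0/15 -> delta
At delta: longest match for 137.238.161.4 is 137.238.0.0/16 -> LAN

echo → delta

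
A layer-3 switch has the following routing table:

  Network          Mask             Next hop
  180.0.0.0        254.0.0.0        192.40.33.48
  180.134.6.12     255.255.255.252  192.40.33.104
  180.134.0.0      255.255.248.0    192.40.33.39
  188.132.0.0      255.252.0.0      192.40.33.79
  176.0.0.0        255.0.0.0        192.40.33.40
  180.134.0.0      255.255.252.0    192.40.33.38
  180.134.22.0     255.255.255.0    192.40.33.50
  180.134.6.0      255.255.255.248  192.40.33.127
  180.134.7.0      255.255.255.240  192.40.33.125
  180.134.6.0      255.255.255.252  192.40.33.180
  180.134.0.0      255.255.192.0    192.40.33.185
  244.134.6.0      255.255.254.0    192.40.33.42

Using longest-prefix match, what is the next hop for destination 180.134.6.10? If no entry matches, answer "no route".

Routes whose prefix contains 180.134.6.10:
  180.0.0.0/7 (180.0.0.0 - 181.255.255.255) -> 192.40.33.48
  180.134.0.0/18 (180.134.0.0 - 180.134.63.255) -> 192.40.33.185
  180.134.0.0/21 (180.134.0.0 - 180.134.7.255) -> 192.40.33.39
More-specific entries that do NOT match:
  180.134.6.12/30 (180.134.6.12 - 180.134.6.15) does not contain 180.134.6.10
  180.134.6.0/30 (180.134.6.0 - 180.134.6.3) does not contain 180.134.6.10
  180.134.6.0/29 (180.134.6.0 - 180.134.6.7) does not contain 180.134.6.10
  180.134.7.0/28 (180.134.7.0 - 180.134.7.15) does not contain 180.134.6.10
  180.134.22.0/24 (180.134.22.0 - 180.134.22.255) does not contain 180.134.6.10
  244.134.6.0/23 (244.134.6.0 - 244.134.7.255) does not contain 180.134.6.10
  180.134.0.0/22 (180.134.0.0 - 180.134.3.255) does not contain 180.134.6.10
Longest matching prefix is /21 -> next hop 192.40.33.39.

192.40.33.39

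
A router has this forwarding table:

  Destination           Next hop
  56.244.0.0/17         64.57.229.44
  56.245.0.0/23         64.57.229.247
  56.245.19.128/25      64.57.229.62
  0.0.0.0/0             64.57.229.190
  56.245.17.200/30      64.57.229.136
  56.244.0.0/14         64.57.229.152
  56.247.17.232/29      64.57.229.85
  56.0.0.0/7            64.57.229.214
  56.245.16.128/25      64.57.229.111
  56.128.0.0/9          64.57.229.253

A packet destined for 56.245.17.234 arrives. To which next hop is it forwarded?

Routes whose prefix contains 56.245.17.234:
  0.0.0.0/0 (default, matches everything) -> 64.57.229.190
  56.0.0.0/7 (56.0.0.0 - 57.255.255.255) -> 64.57.229.214
  56.128.0.0/9 (56.128.0.0 - 56.255.255.255) -> 64.57.229.253
  56.244.0.0/14 (56.244.0.0 - 56.247.255.255) -> 64.57.229.152
More-specific entries that do NOT match:
  56.245.17.200/30 (56.245.17.200 - 56.245.17.203) does not contain 56.245.17.234
  56.247.17.232/29 (56.247.17.232 - 56.247.17.239) does not contain 56.245.17.234
  56.245.19.128/25 (56.245.19.128 - 56.245.19.255) does not contain 56.245.17.234
  56.245.16.128/25 (56.245.16.128 - 56.245.16.255) does not contain 56.245.17.234
  56.245.0.0/23 (56.245.0.0 - 56.245.1.255) does not contain 56.245.17.234
  56.244.0.0/17 (56.244.0.0 - 56.244.127.255) does not contain 56.245.17.234
Longest matching prefix is /14 -> next hop 64.57.229.152.

64.57.229.152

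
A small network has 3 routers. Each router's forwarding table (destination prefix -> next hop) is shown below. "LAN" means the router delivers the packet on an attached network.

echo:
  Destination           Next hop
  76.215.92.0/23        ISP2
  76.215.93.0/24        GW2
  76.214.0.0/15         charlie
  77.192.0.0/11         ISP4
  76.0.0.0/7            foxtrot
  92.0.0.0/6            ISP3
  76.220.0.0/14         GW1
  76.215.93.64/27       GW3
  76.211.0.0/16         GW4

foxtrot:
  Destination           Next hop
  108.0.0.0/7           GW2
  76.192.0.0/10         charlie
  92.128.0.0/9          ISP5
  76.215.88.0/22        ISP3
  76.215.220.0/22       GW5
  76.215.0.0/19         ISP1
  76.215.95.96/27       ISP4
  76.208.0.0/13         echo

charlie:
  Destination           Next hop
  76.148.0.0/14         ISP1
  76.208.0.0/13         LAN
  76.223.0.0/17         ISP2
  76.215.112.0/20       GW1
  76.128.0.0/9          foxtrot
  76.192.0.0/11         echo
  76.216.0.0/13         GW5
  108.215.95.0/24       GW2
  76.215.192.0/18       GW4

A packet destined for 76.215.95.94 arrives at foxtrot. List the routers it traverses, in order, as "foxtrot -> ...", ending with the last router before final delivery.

At foxtrot: longest match for 76.215.95.94 is 76.208.0.0/13 -> echo
At echo: longest match for 76.215.95.94 is 76.214.0.0/15 -> charlie
At charlie: longest match for 76.215.95.94 is 76.208.0.0/13 -> LAN

foxtrot -> echo -> charlie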